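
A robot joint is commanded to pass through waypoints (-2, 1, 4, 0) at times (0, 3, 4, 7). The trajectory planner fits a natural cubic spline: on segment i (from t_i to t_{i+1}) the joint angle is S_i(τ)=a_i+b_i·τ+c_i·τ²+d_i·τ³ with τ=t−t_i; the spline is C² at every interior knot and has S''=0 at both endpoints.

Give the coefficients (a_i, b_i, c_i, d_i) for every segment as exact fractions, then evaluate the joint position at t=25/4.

Δ: Δ0=1, Δ1=3, Δ2=-4/3
row 1: diag=8, rhs=12; c'=1/8, d'=3/2
row 2: denom=8−1·1/8=63/8; d'=(-26−1·3/2)/(63/8)=-220/63
back: M2=-220/63
back: M1=3/2−1/8·-220/63=122/63
M: M0=0, M1=122/63, M2=-220/63, M3=0
seg 0: a=-2, c=M0/2=0, d=(M1−M0)/(6·3)=61/567, b=Δ0−h0·(2M0+M1)/6=2/63
seg 1: a=1, c=M1/2=61/63, d=(M2−M1)/(6·1)=-19/21, b=Δ1−h1·(2M1+M2)/6=185/63
seg 2: a=4, c=M2/2=-110/63, d=(M3−M2)/(6·3)=110/567, b=Δ2−h2·(2M2+M3)/6=136/63
t_q=25/4 → seg 2, τ=9/4; S=4+136/63·τ+-110/63·τ²+110/567·τ³=499/224

  seg 0: a=-2 b=2/63 c=0 d=61/567
  seg 1: a=1 b=185/63 c=61/63 d=-19/21
  seg 2: a=4 b=136/63 c=-110/63 d=110/567
S(25/4) = 499/224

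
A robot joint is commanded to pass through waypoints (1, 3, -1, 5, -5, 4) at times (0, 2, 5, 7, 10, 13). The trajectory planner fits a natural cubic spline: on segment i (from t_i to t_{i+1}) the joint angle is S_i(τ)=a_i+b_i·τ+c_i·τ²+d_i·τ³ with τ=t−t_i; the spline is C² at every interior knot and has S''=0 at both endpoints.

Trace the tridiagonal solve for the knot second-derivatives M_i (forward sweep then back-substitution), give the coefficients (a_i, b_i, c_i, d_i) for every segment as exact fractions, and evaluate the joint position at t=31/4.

Δ: Δ0=1, Δ1=-4/3, Δ2=3, Δ3=-10/3, Δ4=3
row 1: diag=10, rhs=-14; c'=3/10, d'=-7/5
row 2: denom=10−3·3/10=91/10; d'=(26−3·-7/5)/(91/10)=302/91
row 3: denom=10−2·20/91=870/91; d'=(-38−2·302/91)/(870/91)=-677/145
row 4: denom=12−3·91/290=3207/290; d'=(38−3·-677/145)/(3207/290)=15082/3207
back: M4=15082/3207
back: M3=-677/145−91/290·15082/3207=-19706/3207
back: M2=302/91−20/91·-19706/3207=14974/3207
back: M1=-7/5−3/10·14974/3207=-2994/1069
M: M0=0, M1=-2994/1069, M2=14974/3207, M3=-19706/3207, M4=15082/3207, M5=0
seg 0: a=1, c=M0/2=0, d=(M1−M0)/(6·2)=-499/2138, b=Δ0−h0·(2M0+M1)/6=2067/1069
seg 1: a=3, c=M1/2=-1497/1069, d=(M2−M1)/(6·3)=11978/28863, b=Δ1−h1·(2M1+M2)/6=-927/1069
seg 2: a=-1, c=M2/2=7487/3207, d=(M3−M2)/(6·2)=-2890/3207, b=Δ2−h2·(2M2+M3)/6=2069/1069
seg 3: a=5, c=M3/2=-9853/3207, d=(M4−M3)/(6·3)=5798/9621, b=Δ3−h3·(2M3+M4)/6=1475/3207
seg 4: a=-5, c=M4/2=7541/3207, d=(M5−M4)/(6·3)=-7541/28863, b=Δ4−h4·(2M4+M5)/6=-5461/3207
t_q=31/4 → seg 3, τ=3/4; S=5+1475/3207·τ+-9853/3207·τ²+5798/9621·τ³=132419/34208

  seg 0: a=1 b=2067/1069 c=0 d=-499/2138
  seg 1: a=3 b=-927/1069 c=-1497/1069 d=11978/28863
  seg 2: a=-1 b=2069/1069 c=7487/3207 d=-2890/3207
  seg 3: a=5 b=1475/3207 c=-9853/3207 d=5798/9621
  seg 4: a=-5 b=-5461/3207 c=7541/3207 d=-7541/28863
S(31/4) = 132419/34208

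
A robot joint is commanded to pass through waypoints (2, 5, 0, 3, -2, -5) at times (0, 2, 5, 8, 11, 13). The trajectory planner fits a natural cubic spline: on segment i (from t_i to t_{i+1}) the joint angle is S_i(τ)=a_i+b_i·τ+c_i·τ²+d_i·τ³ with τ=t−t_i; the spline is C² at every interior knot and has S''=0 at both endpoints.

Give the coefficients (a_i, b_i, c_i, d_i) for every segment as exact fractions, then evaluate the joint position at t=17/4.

Δ: Δ0=3/2, Δ1=-5/3, Δ2=1, Δ3=-5/3, Δ4=-3/2
row 1: diag=10, rhs=-19; c'=3/10, d'=-19/10
row 2: denom=12−3·3/10=111/10; d'=(16−3·-19/10)/(111/10)=217/111
row 3: denom=12−3·10/37=414/37; d'=(-16−3·217/111)/(414/37)=-809/414
row 4: denom=10−3·37/138=423/46; d'=(1−3·-809/414)/(423/46)=947/1269
back: M4=947/1269
back: M3=-809/414−37/138·947/1269=-8201/3807
back: M2=217/111−10/37·-8201/3807=9659/3807
back: M1=-19/10−3/10·9659/3807=-3377/1269
M: M0=0, M1=-3377/1269, M2=9659/3807, M3=-8201/3807, M4=947/1269, M5=0
seg 0: a=2, c=M0/2=0, d=(M1−M0)/(6·2)=-3377/15228, b=Δ0−h0·(2M0+M1)/6=18175/7614
seg 1: a=5, c=M1/2=-3377/2538, d=(M2−M1)/(6·3)=9895/34263, b=Δ1−h1·(2M1+M2)/6=-2087/7614
seg 2: a=0, c=M2/2=9659/7614, d=(M3−M2)/(6·3)=-190/729, b=Δ2−h2·(2M2+M3)/6=-3503/7614
seg 3: a=3, c=M3/2=-8201/7614, d=(M4−M3)/(6·3)=5521/34263, b=Δ3−h3·(2M3+M4)/6=871/7614
seg 4: a=-2, c=M4/2=947/2538, d=(M5−M4)/(6·2)=-947/15228, b=Δ4−h4·(2M4+M5)/6=-15209/7614
t_q=17/4 → seg 1, τ=9/4; S=5+-2087/7614·τ+-3377/2538·τ²+9895/34263·τ³=25361/27072

  seg 0: a=2 b=18175/7614 c=0 d=-3377/15228
  seg 1: a=5 b=-2087/7614 c=-3377/2538 d=9895/34263
  seg 2: a=0 b=-3503/7614 c=9659/7614 d=-190/729
  seg 3: a=3 b=871/7614 c=-8201/7614 d=5521/34263
  seg 4: a=-2 b=-15209/7614 c=947/2538 d=-947/15228
S(17/4) = 25361/27072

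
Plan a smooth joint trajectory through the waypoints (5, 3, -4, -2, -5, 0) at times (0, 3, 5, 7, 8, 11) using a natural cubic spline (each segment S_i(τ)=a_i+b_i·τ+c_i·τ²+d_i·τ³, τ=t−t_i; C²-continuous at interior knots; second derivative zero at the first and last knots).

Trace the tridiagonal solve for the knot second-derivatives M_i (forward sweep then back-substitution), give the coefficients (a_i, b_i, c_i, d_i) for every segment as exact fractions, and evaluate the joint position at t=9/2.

  seg 0: a=5 b=2465/3252 c=0 d=-4633/29268
  seg 1: a=3 b=-5717/1626 c=-4633/3252 d=1553/2168
  seg 2: a=-4 b=-503/813 c=2336/813 d=-839/813
  seg 3: a=-2 b=-409/271 c=-2698/813 d=1486/813
  seg 4: a=-5 b=-2165/813 c=1760/813 d=-1760/7317
S(9/2) = -53105/17344

Δ: Δ0=-2/3, Δ1=-7/2, Δ2=1, Δ3=-3, Δ4=5/3
row 1: diag=10, rhs=-17; c'=1/5, d'=-17/10
row 2: denom=8−2·1/5=38/5; d'=(27−2·-17/10)/(38/5)=4
row 3: denom=6−2·5/19=104/19; d'=(-24−2·4)/(104/19)=-76/13
row 4: denom=8−1·19/104=813/104; d'=(28−1·-76/13)/(813/104)=3520/813
back: M4=3520/813
back: M3=-76/13−19/104·3520/813=-5396/813
back: M2=4−5/19·-5396/813=4672/813
back: M1=-17/10−1/5·4672/813=-4633/1626
M: M0=0, M1=-4633/1626, M2=4672/813, M3=-5396/813, M4=3520/813, M5=0
seg 0: a=5, c=M0/2=0, d=(M1−M0)/(6·3)=-4633/29268, b=Δ0−h0·(2M0+M1)/6=2465/3252
seg 1: a=3, c=M1/2=-4633/3252, d=(M2−M1)/(6·2)=1553/2168, b=Δ1−h1·(2M1+M2)/6=-5717/1626
seg 2: a=-4, c=M2/2=2336/813, d=(M3−M2)/(6·2)=-839/813, b=Δ2−h2·(2M2+M3)/6=-503/813
seg 3: a=-2, c=M3/2=-2698/813, d=(M4−M3)/(6·1)=1486/813, b=Δ3−h3·(2M3+M4)/6=-409/271
seg 4: a=-5, c=M4/2=1760/813, d=(M5−M4)/(6·3)=-1760/7317, b=Δ4−h4·(2M4+M5)/6=-2165/813
t_q=9/2 → seg 1, τ=3/2; S=3+-5717/1626·τ+-4633/3252·τ²+1553/2168·τ³=-53105/17344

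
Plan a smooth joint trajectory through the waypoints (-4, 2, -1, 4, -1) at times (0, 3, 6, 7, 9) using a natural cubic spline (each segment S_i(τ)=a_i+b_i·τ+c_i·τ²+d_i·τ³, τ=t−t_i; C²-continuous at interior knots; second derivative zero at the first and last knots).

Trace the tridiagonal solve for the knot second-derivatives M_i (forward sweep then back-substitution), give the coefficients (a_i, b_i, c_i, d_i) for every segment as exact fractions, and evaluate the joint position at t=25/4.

Δ: Δ0=2, Δ1=-1, Δ2=5, Δ3=-5/2
row 1: diag=12, rhs=-18; c'=1/4, d'=-3/2
row 2: denom=8−3·1/4=29/4; d'=(36−3·-3/2)/(29/4)=162/29
row 3: denom=6−1·4/29=170/29; d'=(-45−1·162/29)/(170/29)=-1467/170
back: M3=-1467/170
back: M2=162/29−4/29·-1467/170=576/85
back: M1=-3/2−1/4·576/85=-543/170
M: M0=0, M1=-543/170, M2=576/85, M3=-1467/170, M4=0
seg 0: a=-4, c=M0/2=0, d=(M1−M0)/(6·3)=-181/1020, b=Δ0−h0·(2M0+M1)/6=1223/340
seg 1: a=2, c=M1/2=-543/340, d=(M2−M1)/(6·3)=113/204, b=Δ1−h1·(2M1+M2)/6=-203/170
seg 2: a=-1, c=M2/2=288/85, d=(M3−M2)/(6·1)=-873/340, b=Δ2−h2·(2M2+M3)/6=1421/340
seg 3: a=4, c=M3/2=-1467/340, d=(M4−M3)/(6·2)=489/680, b=Δ3−h3·(2M3+M4)/6=553/170
t_q=25/4 → seg 2, τ=1/4; S=-1+1421/340·τ+288/85·τ²+-873/340·τ³=4711/21760

  seg 0: a=-4 b=1223/340 c=0 d=-181/1020
  seg 1: a=2 b=-203/170 c=-543/340 d=113/204
  seg 2: a=-1 b=1421/340 c=288/85 d=-873/340
  seg 3: a=4 b=553/170 c=-1467/340 d=489/680
S(25/4) = 4711/21760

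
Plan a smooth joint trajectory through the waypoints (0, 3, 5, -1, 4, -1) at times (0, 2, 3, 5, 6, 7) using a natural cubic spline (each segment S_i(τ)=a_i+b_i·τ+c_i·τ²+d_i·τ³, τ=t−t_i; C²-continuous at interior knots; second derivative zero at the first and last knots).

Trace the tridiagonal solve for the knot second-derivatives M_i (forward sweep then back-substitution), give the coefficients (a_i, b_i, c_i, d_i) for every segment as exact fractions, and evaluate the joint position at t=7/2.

  seg 0: a=0 b=1087/1418 c=0 d=130/709
  seg 1: a=3 b=4207/1418 c=780/709 d=-2931/1418
  seg 2: a=5 b=-733/709 c=-7233/1418 d=5839/2836
  seg 3: a=-1 b=2318/709 c=5142/709 d=-3915/709
  seg 4: a=4 b=857/709 c=-6603/709 d=2201/709
S(7/2) = 78619/22688

Δ: Δ0=3/2, Δ1=2, Δ2=-3, Δ3=5, Δ4=-5
row 1: diag=6, rhs=3; c'=1/6, d'=1/2
row 2: denom=6−1·1/6=35/6; d'=(-30−1·1/2)/(35/6)=-183/35
row 3: denom=6−2·12/35=186/35; d'=(48−2·-183/35)/(186/35)=11
row 4: denom=4−1·35/186=709/186; d'=(-60−1·11)/(709/186)=-13206/709
back: M4=-13206/709
back: M3=11−35/186·-13206/709=10284/709
back: M2=-183/35−12/35·10284/709=-7233/709
back: M1=1/2−1/6·-7233/709=1560/709
M: M0=0, M1=1560/709, M2=-7233/709, M3=10284/709, M4=-13206/709, M5=0
seg 0: a=0, c=M0/2=0, d=(M1−M0)/(6·2)=130/709, b=Δ0−h0·(2M0+M1)/6=1087/1418
seg 1: a=3, c=M1/2=780/709, d=(M2−M1)/(6·1)=-2931/1418, b=Δ1−h1·(2M1+M2)/6=4207/1418
seg 2: a=5, c=M2/2=-7233/1418, d=(M3−M2)/(6·2)=5839/2836, b=Δ2−h2·(2M2+M3)/6=-733/709
seg 3: a=-1, c=M3/2=5142/709, d=(M4−M3)/(6·1)=-3915/709, b=Δ3−h3·(2M3+M4)/6=2318/709
seg 4: a=4, c=M4/2=-6603/709, d=(M5−M4)/(6·1)=2201/709, b=Δ4−h4·(2M4+M5)/6=857/709
t_q=7/2 → seg 2, τ=1/2; S=5+-733/709·τ+-7233/1418·τ²+5839/2836·τ³=78619/22688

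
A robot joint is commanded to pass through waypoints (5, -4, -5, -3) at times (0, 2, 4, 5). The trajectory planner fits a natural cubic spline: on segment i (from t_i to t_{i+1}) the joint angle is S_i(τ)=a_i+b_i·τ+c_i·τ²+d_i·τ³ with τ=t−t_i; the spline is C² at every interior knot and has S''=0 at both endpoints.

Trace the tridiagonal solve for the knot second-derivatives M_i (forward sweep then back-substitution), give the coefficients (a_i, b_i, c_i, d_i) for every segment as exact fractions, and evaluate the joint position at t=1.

  seg 0: a=5 b=-59/11 c=0 d=19/88
  seg 1: a=-4 b=-61/22 c=57/44 d=-7/88
  seg 2: a=-5 b=16/11 c=9/11 d=-3/11
S(1) = -13/88

Δ: Δ0=-9/2, Δ1=-1/2, Δ2=2
row 1: diag=8, rhs=24; c'=1/4, d'=3
row 2: denom=6−2·1/4=11/2; d'=(15−2·3)/(11/2)=18/11
back: M2=18/11
back: M1=3−1/4·18/11=57/22
M: M0=0, M1=57/22, M2=18/11, M3=0
seg 0: a=5, c=M0/2=0, d=(M1−M0)/(6·2)=19/88, b=Δ0−h0·(2M0+M1)/6=-59/11
seg 1: a=-4, c=M1/2=57/44, d=(M2−M1)/(6·2)=-7/88, b=Δ1−h1·(2M1+M2)/6=-61/22
seg 2: a=-5, c=M2/2=9/11, d=(M3−M2)/(6·1)=-3/11, b=Δ2−h2·(2M2+M3)/6=16/11
t_q=1 → seg 0, τ=1; S=5+-59/11·τ+0·τ²+19/88·τ³=-13/88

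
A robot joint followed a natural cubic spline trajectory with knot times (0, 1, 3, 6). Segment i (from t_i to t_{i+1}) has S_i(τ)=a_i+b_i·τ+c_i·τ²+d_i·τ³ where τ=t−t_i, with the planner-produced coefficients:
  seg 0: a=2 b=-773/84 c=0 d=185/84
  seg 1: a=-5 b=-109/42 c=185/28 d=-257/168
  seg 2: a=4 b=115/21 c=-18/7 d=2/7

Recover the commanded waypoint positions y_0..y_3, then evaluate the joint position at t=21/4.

y_0=2 y_1=-5 y_2=4 y_3=5
S(21/4) = 1469/224

y_0 = S_0(0) = a_0 = 2
y_1 = S_1(0) = a_1 = -5
y_2 = S_2(0) = a_2 = 4
y_3 = S_2(3) = 5
t_q=21/4 is in segment 2 (τ=9/4); S_2(τ)=1469/224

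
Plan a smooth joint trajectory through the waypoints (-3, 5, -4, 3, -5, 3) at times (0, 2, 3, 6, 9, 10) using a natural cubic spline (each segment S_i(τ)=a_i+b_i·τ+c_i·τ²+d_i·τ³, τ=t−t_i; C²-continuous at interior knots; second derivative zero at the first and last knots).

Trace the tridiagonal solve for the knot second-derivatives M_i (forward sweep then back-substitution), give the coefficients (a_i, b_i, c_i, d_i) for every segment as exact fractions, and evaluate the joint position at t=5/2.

Δ: Δ0=4, Δ1=-9, Δ2=7/3, Δ3=-8/3, Δ4=8
row 1: diag=6, rhs=-78; c'=1/6, d'=-13
row 2: denom=8−1·1/6=47/6; d'=(68−1·-13)/(47/6)=486/47
row 3: denom=12−3·18/47=510/47; d'=(-30−3·486/47)/(510/47)=-478/85
row 4: denom=8−3·47/170=1219/170; d'=(64−3·-478/85)/(1219/170)=13748/1219
back: M4=13748/1219
back: M3=-478/85−47/170·13748/1219=-10656/1219
back: M2=486/47−18/47·-10656/1219=16686/1219
back: M1=-13−1/6·16686/1219=-18628/1219
M: M0=0, M1=-18628/1219, M2=16686/1219, M3=-10656/1219, M4=13748/1219, M5=0
seg 0: a=-3, c=M0/2=0, d=(M1−M0)/(6·2)=-4657/3657, b=Δ0−h0·(2M0+M1)/6=33256/3657
seg 1: a=5, c=M1/2=-9314/1219, d=(M2−M1)/(6·1)=17657/3657, b=Δ1−h1·(2M1+M2)/6=-22628/3657
seg 2: a=-4, c=M2/2=8343/1219, d=(M3−M2)/(6·3)=-1519/1219, b=Δ2−h2·(2M2+M3)/6=-25541/3657
seg 3: a=3, c=M3/2=-5328/1219, d=(M4−M3)/(6·3)=12202/10971, b=Δ3−h3·(2M3+M4)/6=1594/3657
seg 4: a=-5, c=M4/2=6874/1219, d=(M5−M4)/(6·1)=-6874/3657, b=Δ4−h4·(2M4+M5)/6=15508/3657
t_q=5/2 → seg 1, τ=1/2; S=5+-22628/3657·τ+-9314/1219·τ²+17657/3657·τ³=5847/9752

  seg 0: a=-3 b=33256/3657 c=0 d=-4657/3657
  seg 1: a=5 b=-22628/3657 c=-9314/1219 d=17657/3657
  seg 2: a=-4 b=-25541/3657 c=8343/1219 d=-1519/1219
  seg 3: a=3 b=1594/3657 c=-5328/1219 d=12202/10971
  seg 4: a=-5 b=15508/3657 c=6874/1219 d=-6874/3657
S(5/2) = 5847/9752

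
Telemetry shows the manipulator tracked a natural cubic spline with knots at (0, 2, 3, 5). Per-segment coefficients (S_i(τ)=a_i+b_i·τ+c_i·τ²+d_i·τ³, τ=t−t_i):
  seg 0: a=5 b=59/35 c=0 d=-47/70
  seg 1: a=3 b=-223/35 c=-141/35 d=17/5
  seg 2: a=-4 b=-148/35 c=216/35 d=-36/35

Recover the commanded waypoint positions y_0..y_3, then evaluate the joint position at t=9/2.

y_0=5 y_1=3 y_2=-4 y_3=4
S(9/2) = 1/14

y_0 = S_0(0) = a_0 = 5
y_1 = S_1(0) = a_1 = 3
y_2 = S_2(0) = a_2 = -4
y_3 = S_2(2) = 4
t_q=9/2 is in segment 2 (τ=3/2); S_2(τ)=1/14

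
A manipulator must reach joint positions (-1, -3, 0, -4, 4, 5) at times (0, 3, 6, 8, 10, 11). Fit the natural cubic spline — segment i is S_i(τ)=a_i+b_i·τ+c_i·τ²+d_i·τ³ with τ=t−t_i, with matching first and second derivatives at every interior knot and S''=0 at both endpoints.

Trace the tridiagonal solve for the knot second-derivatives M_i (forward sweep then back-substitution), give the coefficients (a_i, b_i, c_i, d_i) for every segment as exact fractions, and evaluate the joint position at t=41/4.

Δ: Δ0=-2/3, Δ1=1, Δ2=-2, Δ3=4, Δ4=1
row 1: diag=12, rhs=10; c'=1/4, d'=5/6
row 2: denom=10−3·1/4=37/4; d'=(-18−3·5/6)/(37/4)=-82/37
row 3: denom=8−2·8/37=280/37; d'=(36−2·-82/37)/(280/37)=187/35
row 4: denom=6−2·37/140=383/70; d'=(-18−2·187/35)/(383/70)=-2008/383
back: M4=-2008/383
back: M3=187/35−37/140·-2008/383=2577/383
back: M2=-82/37−8/37·2577/383=-1406/383
back: M1=5/6−1/4·-1406/383=2012/1149
M: M0=0, M1=2012/1149, M2=-1406/383, M3=2577/383, M4=-2008/383, M5=0
seg 0: a=-1, c=M0/2=0, d=(M1−M0)/(6·3)=1006/10341, b=Δ0−h0·(2M0+M1)/6=-1772/1149
seg 1: a=-3, c=M1/2=1006/1149, d=(M2−M1)/(6·3)=-3115/10341, b=Δ1−h1·(2M1+M2)/6=1246/1149
seg 2: a=0, c=M2/2=-703/383, d=(M3−M2)/(6·2)=3983/4596, b=Δ2−h2·(2M2+M3)/6=-2063/1149
seg 3: a=-4, c=M3/2=2577/766, d=(M4−M3)/(6·2)=-4585/4596, b=Δ3−h3·(2M3+M4)/6=1450/1149
seg 4: a=4, c=M4/2=-1004/383, d=(M5−M4)/(6·1)=1004/1149, b=Δ4−h4·(2M4+M5)/6=3157/1149
t_q=41/4 → seg 4, τ=1/4; S=4+3157/1149·τ+-1004/383·τ²+1004/1149·τ³=27801/6128

  seg 0: a=-1 b=-1772/1149 c=0 d=1006/10341
  seg 1: a=-3 b=1246/1149 c=1006/1149 d=-3115/10341
  seg 2: a=0 b=-2063/1149 c=-703/383 d=3983/4596
  seg 3: a=-4 b=1450/1149 c=2577/766 d=-4585/4596
  seg 4: a=4 b=3157/1149 c=-1004/383 d=1004/1149
S(41/4) = 27801/6128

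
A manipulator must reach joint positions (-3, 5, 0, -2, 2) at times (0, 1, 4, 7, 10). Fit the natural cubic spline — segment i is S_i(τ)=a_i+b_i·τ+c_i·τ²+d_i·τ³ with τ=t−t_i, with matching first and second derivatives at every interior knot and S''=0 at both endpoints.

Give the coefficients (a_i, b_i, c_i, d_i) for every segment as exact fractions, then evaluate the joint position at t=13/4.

  seg 0: a=-3 b=337/36 c=0 d=-49/36
  seg 1: a=5 b=95/18 c=-49/12 d=191/324
  seg 2: a=0 b=-119/36 c=11/9 d=-37/324
  seg 3: a=-2 b=17/18 c=7/36 d=-7/324
S(13/4) = 747/256

Δ: Δ0=8, Δ1=-5/3, Δ2=-2/3, Δ3=4/3
row 1: diag=8, rhs=-58; c'=3/8, d'=-29/4
row 2: denom=12−3·3/8=87/8; d'=(6−3·-29/4)/(87/8)=74/29
row 3: denom=12−3·8/29=324/29; d'=(12−3·74/29)/(324/29)=7/18
back: M3=7/18
back: M2=74/29−8/29·7/18=22/9
back: M1=-29/4−3/8·22/9=-49/6
M: M0=0, M1=-49/6, M2=22/9, M3=7/18, M4=0
seg 0: a=-3, c=M0/2=0, d=(M1−M0)/(6·1)=-49/36, b=Δ0−h0·(2M0+M1)/6=337/36
seg 1: a=5, c=M1/2=-49/12, d=(M2−M1)/(6·3)=191/324, b=Δ1−h1·(2M1+M2)/6=95/18
seg 2: a=0, c=M2/2=11/9, d=(M3−M2)/(6·3)=-37/324, b=Δ2−h2·(2M2+M3)/6=-119/36
seg 3: a=-2, c=M3/2=7/36, d=(M4−M3)/(6·3)=-7/324, b=Δ3−h3·(2M3+M4)/6=17/18
t_q=13/4 → seg 1, τ=9/4; S=5+95/18·τ+-49/12·τ²+191/324·τ³=747/256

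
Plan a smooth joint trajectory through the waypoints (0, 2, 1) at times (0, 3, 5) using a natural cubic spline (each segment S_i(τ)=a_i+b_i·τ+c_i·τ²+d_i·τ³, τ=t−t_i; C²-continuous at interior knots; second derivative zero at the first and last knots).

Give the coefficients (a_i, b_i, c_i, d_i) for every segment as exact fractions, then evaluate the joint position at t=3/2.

  seg 0: a=0 b=61/60 c=0 d=-7/180
  seg 1: a=2 b=-1/30 c=-7/20 d=7/120
S(3/2) = 223/160

Δ: Δ0=2/3, Δ1=-1/2
row 1: diag=10, rhs=-7; c'=1/5, d'=-7/10
back: M1=-7/10
M: M0=0, M1=-7/10, M2=0
seg 0: a=0, c=M0/2=0, d=(M1−M0)/(6·3)=-7/180, b=Δ0−h0·(2M0+M1)/6=61/60
seg 1: a=2, c=M1/2=-7/20, d=(M2−M1)/(6·2)=7/120, b=Δ1−h1·(2M1+M2)/6=-1/30
t_q=3/2 → seg 0, τ=3/2; S=0+61/60·τ+0·τ²+-7/180·τ³=223/160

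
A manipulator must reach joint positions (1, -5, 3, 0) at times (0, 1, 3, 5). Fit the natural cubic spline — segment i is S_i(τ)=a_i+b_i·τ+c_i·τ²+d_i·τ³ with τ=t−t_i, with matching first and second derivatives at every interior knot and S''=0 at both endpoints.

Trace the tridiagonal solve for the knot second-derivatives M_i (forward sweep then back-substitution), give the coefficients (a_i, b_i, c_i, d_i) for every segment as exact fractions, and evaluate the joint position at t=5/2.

  seg 0: a=1 b=-355/44 c=0 d=91/44
  seg 1: a=-5 b=-41/22 c=273/44 d=-18/11
  seg 2: a=3 b=73/22 c=-159/44 d=53/88
S(5/2) = 113/176

Δ: Δ0=-6, Δ1=4, Δ2=-3/2
row 1: diag=6, rhs=60; c'=1/3, d'=10
row 2: denom=8−2·1/3=22/3; d'=(-33−2·10)/(22/3)=-159/22
back: M2=-159/22
back: M1=10−1/3·-159/22=273/22
M: M0=0, M1=273/22, M2=-159/22, M3=0
seg 0: a=1, c=M0/2=0, d=(M1−M0)/(6·1)=91/44, b=Δ0−h0·(2M0+M1)/6=-355/44
seg 1: a=-5, c=M1/2=273/44, d=(M2−M1)/(6·2)=-18/11, b=Δ1−h1·(2M1+M2)/6=-41/22
seg 2: a=3, c=M2/2=-159/44, d=(M3−M2)/(6·2)=53/88, b=Δ2−h2·(2M2+M3)/6=73/22
t_q=5/2 → seg 1, τ=3/2; S=-5+-41/22·τ+273/44·τ²+-18/11·τ³=113/176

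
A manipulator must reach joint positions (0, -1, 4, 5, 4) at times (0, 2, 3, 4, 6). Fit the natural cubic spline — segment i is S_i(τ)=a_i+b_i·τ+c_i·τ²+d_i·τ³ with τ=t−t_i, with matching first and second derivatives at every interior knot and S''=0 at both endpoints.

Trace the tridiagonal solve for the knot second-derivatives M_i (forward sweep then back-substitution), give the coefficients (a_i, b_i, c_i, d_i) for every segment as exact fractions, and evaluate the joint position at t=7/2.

  seg 0: a=0 b=-91/33 c=0 d=149/264
  seg 1: a=-1 b=265/66 c=149/44 d=-317/132
  seg 2: a=4 b=43/12 c=-42/11 d=163/132
  seg 3: a=5 b=-23/66 c=-5/44 d=5/264
S(7/2) = 1757/352

Δ: Δ0=-1/2, Δ1=5, Δ2=1, Δ3=-1/2
row 1: diag=6, rhs=33; c'=1/6, d'=11/2
row 2: denom=4−1·1/6=23/6; d'=(-24−1·11/2)/(23/6)=-177/23
row 3: denom=6−1·6/23=132/23; d'=(-9−1·-177/23)/(132/23)=-5/22
back: M3=-5/22
back: M2=-177/23−6/23·-5/22=-84/11
back: M1=11/2−1/6·-84/11=149/22
M: M0=0, M1=149/22, M2=-84/11, M3=-5/22, M4=0
seg 0: a=0, c=M0/2=0, d=(M1−M0)/(6·2)=149/264, b=Δ0−h0·(2M0+M1)/6=-91/33
seg 1: a=-1, c=M1/2=149/44, d=(M2−M1)/(6·1)=-317/132, b=Δ1−h1·(2M1+M2)/6=265/66
seg 2: a=4, c=M2/2=-42/11, d=(M3−M2)/(6·1)=163/132, b=Δ2−h2·(2M2+M3)/6=43/12
seg 3: a=5, c=M3/2=-5/44, d=(M4−M3)/(6·2)=5/264, b=Δ3−h3·(2M3+M4)/6=-23/66
t_q=7/2 → seg 2, τ=1/2; S=4+43/12·τ+-42/11·τ²+163/132·τ³=1757/352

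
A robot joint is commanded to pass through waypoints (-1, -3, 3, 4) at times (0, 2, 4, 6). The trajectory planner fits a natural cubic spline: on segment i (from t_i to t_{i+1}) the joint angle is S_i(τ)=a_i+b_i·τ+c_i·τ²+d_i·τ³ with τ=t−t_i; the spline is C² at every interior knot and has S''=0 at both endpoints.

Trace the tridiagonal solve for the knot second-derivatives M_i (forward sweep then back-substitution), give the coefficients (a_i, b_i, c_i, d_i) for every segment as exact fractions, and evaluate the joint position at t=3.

Δ: Δ0=-1, Δ1=3, Δ2=1/2
row 1: diag=8, rhs=24; c'=1/4, d'=3
row 2: denom=8−2·1/4=15/2; d'=(-15−2·3)/(15/2)=-14/5
back: M2=-14/5
back: M1=3−1/4·-14/5=37/10
M: M0=0, M1=37/10, M2=-14/5, M3=0
seg 0: a=-1, c=M0/2=0, d=(M1−M0)/(6·2)=37/120, b=Δ0−h0·(2M0+M1)/6=-67/30
seg 1: a=-3, c=M1/2=37/20, d=(M2−M1)/(6·2)=-13/24, b=Δ1−h1·(2M1+M2)/6=22/15
seg 2: a=3, c=M2/2=-7/5, d=(M3−M2)/(6·2)=7/30, b=Δ2−h2·(2M2+M3)/6=71/30
t_q=3 → seg 1, τ=1; S=-3+22/15·τ+37/20·τ²+-13/24·τ³=-9/40

  seg 0: a=-1 b=-67/30 c=0 d=37/120
  seg 1: a=-3 b=22/15 c=37/20 d=-13/24
  seg 2: a=3 b=71/30 c=-7/5 d=7/30
S(3) = -9/40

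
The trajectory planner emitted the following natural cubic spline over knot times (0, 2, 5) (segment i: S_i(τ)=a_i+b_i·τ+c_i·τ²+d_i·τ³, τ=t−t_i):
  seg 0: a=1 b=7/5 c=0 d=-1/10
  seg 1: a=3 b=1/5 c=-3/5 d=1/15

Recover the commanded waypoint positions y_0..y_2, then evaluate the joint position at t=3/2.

y_0 = S_0(0) = a_0 = 1
y_1 = S_1(0) = a_1 = 3
y_2 = S_1(3) = 0
t_q=3/2 is in segment 0 (τ=3/2); S_0(τ)=221/80

y_0=1 y_1=3 y_2=0
S(3/2) = 221/80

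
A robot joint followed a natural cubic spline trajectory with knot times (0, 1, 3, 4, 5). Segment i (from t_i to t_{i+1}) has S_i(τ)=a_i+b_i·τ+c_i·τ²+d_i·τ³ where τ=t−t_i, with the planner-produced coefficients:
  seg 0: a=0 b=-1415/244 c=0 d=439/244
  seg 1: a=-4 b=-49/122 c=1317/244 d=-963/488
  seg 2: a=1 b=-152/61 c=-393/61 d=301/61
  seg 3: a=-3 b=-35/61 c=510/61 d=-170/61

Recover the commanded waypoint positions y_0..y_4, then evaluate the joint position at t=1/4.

y_0=0 y_1=-4 y_2=1 y_3=-3 y_4=2
S(1/4) = -22201/15616

y_0 = S_0(0) = a_0 = 0
y_1 = S_1(0) = a_1 = -4
y_2 = S_2(0) = a_2 = 1
y_3 = S_3(0) = a_3 = -3
y_4 = S_3(1) = 2
t_q=1/4 is in segment 0 (τ=1/4); S_0(τ)=-22201/15616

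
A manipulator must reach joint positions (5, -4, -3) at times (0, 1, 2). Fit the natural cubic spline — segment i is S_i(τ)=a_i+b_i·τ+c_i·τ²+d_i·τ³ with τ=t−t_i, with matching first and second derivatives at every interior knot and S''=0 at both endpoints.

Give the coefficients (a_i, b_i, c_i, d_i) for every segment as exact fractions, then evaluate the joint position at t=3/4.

  seg 0: a=5 b=-23/2 c=0 d=5/2
  seg 1: a=-4 b=-4 c=15/2 d=-5/2
S(3/4) = -329/128

Δ: Δ0=-9, Δ1=1
row 1: diag=4, rhs=60; c'=1/4, d'=15
back: M1=15
M: M0=0, M1=15, M2=0
seg 0: a=5, c=M0/2=0, d=(M1−M0)/(6·1)=5/2, b=Δ0−h0·(2M0+M1)/6=-23/2
seg 1: a=-4, c=M1/2=15/2, d=(M2−M1)/(6·1)=-5/2, b=Δ1−h1·(2M1+M2)/6=-4
t_q=3/4 → seg 0, τ=3/4; S=5+-23/2·τ+0·τ²+5/2·τ³=-329/128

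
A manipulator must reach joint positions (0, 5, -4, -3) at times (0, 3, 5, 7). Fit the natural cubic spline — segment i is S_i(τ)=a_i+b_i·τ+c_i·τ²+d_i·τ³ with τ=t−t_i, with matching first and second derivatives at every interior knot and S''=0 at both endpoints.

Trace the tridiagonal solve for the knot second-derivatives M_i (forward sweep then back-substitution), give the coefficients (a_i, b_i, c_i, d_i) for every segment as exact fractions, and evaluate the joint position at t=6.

Δ: Δ0=5/3, Δ1=-9/2, Δ2=1/2
row 1: diag=10, rhs=-37; c'=1/5, d'=-37/10
row 2: denom=8−2·1/5=38/5; d'=(30−2·-37/10)/(38/5)=187/38
back: M2=187/38
back: M1=-37/10−1/5·187/38=-89/19
M: M0=0, M1=-89/19, M2=187/38, M3=0
seg 0: a=0, c=M0/2=0, d=(M1−M0)/(6·3)=-89/342, b=Δ0−h0·(2M0+M1)/6=457/114
seg 1: a=5, c=M1/2=-89/38, d=(M2−M1)/(6·2)=365/456, b=Δ1−h1·(2M1+M2)/6=-172/57
seg 2: a=-4, c=M2/2=187/76, d=(M3−M2)/(6·2)=-187/456, b=Δ2−h2·(2M2+M3)/6=-317/114
t_q=6 → seg 2, τ=1; S=-4+-317/114·τ+187/76·τ²+-187/456·τ³=-719/152

  seg 0: a=0 b=457/114 c=0 d=-89/342
  seg 1: a=5 b=-172/57 c=-89/38 d=365/456
  seg 2: a=-4 b=-317/114 c=187/76 d=-187/456
S(6) = -719/152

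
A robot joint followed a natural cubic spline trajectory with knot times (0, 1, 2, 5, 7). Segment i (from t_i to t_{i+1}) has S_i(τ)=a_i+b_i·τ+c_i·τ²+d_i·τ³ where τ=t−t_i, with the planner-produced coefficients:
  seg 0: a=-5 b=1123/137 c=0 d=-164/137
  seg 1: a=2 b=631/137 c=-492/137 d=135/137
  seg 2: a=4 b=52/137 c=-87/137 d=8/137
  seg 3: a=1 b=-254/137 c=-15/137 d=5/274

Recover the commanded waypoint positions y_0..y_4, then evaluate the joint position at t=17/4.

y_0=-5 y_1=2 y_2=4 y_3=1 y_4=-3
S(17/4) = 5051/2192

y_0 = S_0(0) = a_0 = -5
y_1 = S_1(0) = a_1 = 2
y_2 = S_2(0) = a_2 = 4
y_3 = S_3(0) = a_3 = 1
y_4 = S_3(2) = -3
t_q=17/4 is in segment 2 (τ=9/4); S_2(τ)=5051/2192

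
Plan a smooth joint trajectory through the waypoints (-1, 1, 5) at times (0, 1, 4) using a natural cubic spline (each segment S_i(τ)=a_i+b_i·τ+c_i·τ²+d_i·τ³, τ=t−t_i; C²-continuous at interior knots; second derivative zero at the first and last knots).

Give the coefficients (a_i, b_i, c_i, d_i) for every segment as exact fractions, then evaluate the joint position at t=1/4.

Δ: Δ0=2, Δ1=4/3
row 1: diag=8, rhs=-4; c'=3/8, d'=-1/2
back: M1=-1/2
M: M0=0, M1=-1/2, M2=0
seg 0: a=-1, c=M0/2=0, d=(M1−M0)/(6·1)=-1/12, b=Δ0−h0·(2M0+M1)/6=25/12
seg 1: a=1, c=M1/2=-1/4, d=(M2−M1)/(6·3)=1/36, b=Δ1−h1·(2M1+M2)/6=11/6
t_q=1/4 → seg 0, τ=1/4; S=-1+25/12·τ+0·τ²+-1/12·τ³=-123/256

  seg 0: a=-1 b=25/12 c=0 d=-1/12
  seg 1: a=1 b=11/6 c=-1/4 d=1/36
S(1/4) = -123/256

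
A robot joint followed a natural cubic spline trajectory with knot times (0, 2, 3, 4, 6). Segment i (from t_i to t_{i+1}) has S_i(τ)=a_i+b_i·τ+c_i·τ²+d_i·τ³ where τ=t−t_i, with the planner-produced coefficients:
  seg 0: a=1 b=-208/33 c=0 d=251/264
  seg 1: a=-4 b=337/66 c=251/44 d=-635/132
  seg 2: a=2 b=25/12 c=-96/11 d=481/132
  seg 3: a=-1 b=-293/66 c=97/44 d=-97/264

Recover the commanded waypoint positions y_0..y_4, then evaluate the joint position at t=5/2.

y_0=1 y_1=-4 y_2=2 y_3=-1 y_4=-4
S(5/2) = -219/352

y_0 = S_0(0) = a_0 = 1
y_1 = S_1(0) = a_1 = -4
y_2 = S_2(0) = a_2 = 2
y_3 = S_3(0) = a_3 = -1
y_4 = S_3(2) = -4
t_q=5/2 is in segment 1 (τ=1/2); S_1(τ)=-219/352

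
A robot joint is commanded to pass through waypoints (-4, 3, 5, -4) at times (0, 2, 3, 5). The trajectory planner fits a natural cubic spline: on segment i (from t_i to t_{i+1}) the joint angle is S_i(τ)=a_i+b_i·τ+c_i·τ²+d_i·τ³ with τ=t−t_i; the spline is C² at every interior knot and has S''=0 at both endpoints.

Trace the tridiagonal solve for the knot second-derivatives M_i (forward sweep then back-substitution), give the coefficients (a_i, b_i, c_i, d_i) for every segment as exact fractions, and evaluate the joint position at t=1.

Δ: Δ0=7/2, Δ1=2, Δ2=-9/2
row 1: diag=6, rhs=-9; c'=1/6, d'=-3/2
row 2: denom=6−1·1/6=35/6; d'=(-39−1·-3/2)/(35/6)=-45/7
back: M2=-45/7
back: M1=-3/2−1/6·-45/7=-3/7
M: M0=0, M1=-3/7, M2=-45/7, M3=0
seg 0: a=-4, c=M0/2=0, d=(M1−M0)/(6·2)=-1/28, b=Δ0−h0·(2M0+M1)/6=51/14
seg 1: a=3, c=M1/2=-3/14, d=(M2−M1)/(6·1)=-1, b=Δ1−h1·(2M1+M2)/6=45/14
seg 2: a=5, c=M2/2=-45/14, d=(M3−M2)/(6·2)=15/28, b=Δ2−h2·(2M2+M3)/6=-3/14
t_q=1 → seg 0, τ=1; S=-4+51/14·τ+0·τ²+-1/28·τ³=-11/28

  seg 0: a=-4 b=51/14 c=0 d=-1/28
  seg 1: a=3 b=45/14 c=-3/14 d=-1
  seg 2: a=5 b=-3/14 c=-45/14 d=15/28
S(1) = -11/28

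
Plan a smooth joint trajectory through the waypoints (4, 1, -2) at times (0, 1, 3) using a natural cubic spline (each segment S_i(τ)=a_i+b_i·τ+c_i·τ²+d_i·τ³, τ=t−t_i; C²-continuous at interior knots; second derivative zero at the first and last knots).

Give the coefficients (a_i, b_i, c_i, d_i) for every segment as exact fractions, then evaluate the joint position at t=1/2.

  seg 0: a=4 b=-13/4 c=0 d=1/4
  seg 1: a=1 b=-5/2 c=3/4 d=-1/8
S(1/2) = 77/32

Δ: Δ0=-3, Δ1=-3/2
row 1: diag=6, rhs=9; c'=1/3, d'=3/2
back: M1=3/2
M: M0=0, M1=3/2, M2=0
seg 0: a=4, c=M0/2=0, d=(M1−M0)/(6·1)=1/4, b=Δ0−h0·(2M0+M1)/6=-13/4
seg 1: a=1, c=M1/2=3/4, d=(M2−M1)/(6·2)=-1/8, b=Δ1−h1·(2M1+M2)/6=-5/2
t_q=1/2 → seg 0, τ=1/2; S=4+-13/4·τ+0·τ²+1/4·τ³=77/32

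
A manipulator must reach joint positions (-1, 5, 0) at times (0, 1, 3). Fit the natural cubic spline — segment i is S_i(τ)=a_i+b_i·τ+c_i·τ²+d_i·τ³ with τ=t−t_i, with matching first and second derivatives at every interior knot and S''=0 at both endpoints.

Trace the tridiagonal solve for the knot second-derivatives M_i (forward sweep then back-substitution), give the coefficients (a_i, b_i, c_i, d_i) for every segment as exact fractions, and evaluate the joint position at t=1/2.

Δ: Δ0=6, Δ1=-5/2
row 1: diag=6, rhs=-51; c'=1/3, d'=-17/2
back: M1=-17/2
M: M0=0, M1=-17/2, M2=0
seg 0: a=-1, c=M0/2=0, d=(M1−M0)/(6·1)=-17/12, b=Δ0−h0·(2M0+M1)/6=89/12
seg 1: a=5, c=M1/2=-17/4, d=(M2−M1)/(6·2)=17/24, b=Δ1−h1·(2M1+M2)/6=19/6
t_q=1/2 → seg 0, τ=1/2; S=-1+89/12·τ+0·τ²+-17/12·τ³=81/32

  seg 0: a=-1 b=89/12 c=0 d=-17/12
  seg 1: a=5 b=19/6 c=-17/4 d=17/24
S(1/2) = 81/32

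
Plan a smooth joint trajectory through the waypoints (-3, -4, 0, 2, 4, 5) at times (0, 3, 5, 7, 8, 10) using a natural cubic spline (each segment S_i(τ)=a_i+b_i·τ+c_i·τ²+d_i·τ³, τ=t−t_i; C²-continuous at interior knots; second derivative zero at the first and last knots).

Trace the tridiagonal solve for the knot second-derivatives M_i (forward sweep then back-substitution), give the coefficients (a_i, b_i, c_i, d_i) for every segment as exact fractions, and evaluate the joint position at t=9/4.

Δ: Δ0=-1/3, Δ1=2, Δ2=1, Δ3=2, Δ4=1/2
row 1: diag=10, rhs=14; c'=1/5, d'=7/5
row 2: denom=8−2·1/5=38/5; d'=(-6−2·7/5)/(38/5)=-22/19
row 3: denom=6−2·5/19=104/19; d'=(6−2·-22/19)/(104/19)=79/52
row 4: denom=6−1·19/104=605/104; d'=(-9−1·79/52)/(605/104)=-1094/605
back: M4=-1094/605
back: M3=79/52−19/104·-1094/605=1119/605
back: M2=-22/19−5/19·1119/605=-199/121
back: M1=7/5−1/5·-199/121=1046/605
M: M0=0, M1=1046/605, M2=-199/121, M3=1119/605, M4=-1094/605, M5=0
seg 0: a=-3, c=M0/2=0, d=(M1−M0)/(6·3)=523/5445, b=Δ0−h0·(2M0+M1)/6=-2174/1815
seg 1: a=-4, c=M1/2=523/605, d=(M2−M1)/(6·2)=-2041/7260, b=Δ1−h1·(2M1+M2)/6=2533/1815
seg 2: a=0, c=M2/2=-199/242, d=(M3−M2)/(6·2)=1057/3630, b=Δ2−h2·(2M2+M3)/6=2686/1815
seg 3: a=2, c=M3/2=1119/1210, d=(M4−M3)/(6·1)=-2213/3630, b=Δ3−h3·(2M3+M4)/6=278/165
seg 4: a=4, c=M4/2=-547/605, d=(M5−M4)/(6·2)=547/3630, b=Δ4−h4·(2M4+M5)/6=6191/3630
t_q=9/4 → seg 0, τ=9/4; S=-3+-2174/1815·τ+0·τ²+523/5445·τ³=-178149/38720

  seg 0: a=-3 b=-2174/1815 c=0 d=523/5445
  seg 1: a=-4 b=2533/1815 c=523/605 d=-2041/7260
  seg 2: a=0 b=2686/1815 c=-199/242 d=1057/3630
  seg 3: a=2 b=278/165 c=1119/1210 d=-2213/3630
  seg 4: a=4 b=6191/3630 c=-547/605 d=547/3630
S(9/4) = -178149/38720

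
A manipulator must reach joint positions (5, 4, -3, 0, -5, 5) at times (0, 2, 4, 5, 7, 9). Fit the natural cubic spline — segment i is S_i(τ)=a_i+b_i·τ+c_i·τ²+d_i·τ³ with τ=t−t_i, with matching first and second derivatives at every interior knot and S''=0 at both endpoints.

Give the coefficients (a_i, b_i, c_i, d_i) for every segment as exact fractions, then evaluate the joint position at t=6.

Δ: Δ0=-1/2, Δ1=-7/2, Δ2=3, Δ3=-5/2, Δ4=5
row 1: diag=8, rhs=-18; c'=1/4, d'=-9/4
row 2: denom=6−2·1/4=11/2; d'=(39−2·-9/4)/(11/2)=87/11
row 3: denom=6−1·2/11=64/11; d'=(-33−1·87/11)/(64/11)=-225/32
row 4: denom=8−2·11/32=117/16; d'=(45−2·-225/32)/(117/16)=105/13
back: M4=105/13
back: M3=-225/32−11/32·105/13=-255/26
back: M2=87/11−2/11·-255/26=126/13
back: M1=-9/4−1/4·126/13=-243/52
M: M0=0, M1=-243/52, M2=126/13, M3=-255/26, M4=105/13, M5=0
seg 0: a=5, c=M0/2=0, d=(M1−M0)/(6·2)=-81/208, b=Δ0−h0·(2M0+M1)/6=55/52
seg 1: a=4, c=M1/2=-243/104, d=(M2−M1)/(6·2)=249/208, b=Δ1−h1·(2M1+M2)/6=-47/13
seg 2: a=-3, c=M2/2=63/13, d=(M3−M2)/(6·1)=-13/4, b=Δ2−h2·(2M2+M3)/6=73/52
seg 3: a=0, c=M3/2=-255/52, d=(M4−M3)/(6·2)=155/104, b=Δ3−h3·(2M3+M4)/6=35/26
seg 4: a=-5, c=M4/2=105/26, d=(M5−M4)/(6·2)=-35/52, b=Δ4−h4·(2M4+M5)/6=-5/13
t_q=6 → seg 3, τ=1; S=0+35/26·τ+-255/52·τ²+155/104·τ³=-215/104

  seg 0: a=5 b=55/52 c=0 d=-81/208
  seg 1: a=4 b=-47/13 c=-243/104 d=249/208
  seg 2: a=-3 b=73/52 c=63/13 d=-13/4
  seg 3: a=0 b=35/26 c=-255/52 d=155/104
  seg 4: a=-5 b=-5/13 c=105/26 d=-35/52
S(6) = -215/104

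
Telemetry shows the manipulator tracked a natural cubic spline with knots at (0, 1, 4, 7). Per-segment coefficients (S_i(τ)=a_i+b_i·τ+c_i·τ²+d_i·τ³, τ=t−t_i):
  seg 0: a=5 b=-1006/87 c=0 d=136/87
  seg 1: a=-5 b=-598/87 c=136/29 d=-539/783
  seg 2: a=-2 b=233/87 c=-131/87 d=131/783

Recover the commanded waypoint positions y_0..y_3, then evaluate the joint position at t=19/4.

y_0=5 y_1=-5 y_2=-2 y_3=-3
S(19/4) = -1425/1856

y_0 = S_0(0) = a_0 = 5
y_1 = S_1(0) = a_1 = -5
y_2 = S_2(0) = a_2 = -2
y_3 = S_2(3) = -3
t_q=19/4 is in segment 2 (τ=3/4); S_2(τ)=-1425/1856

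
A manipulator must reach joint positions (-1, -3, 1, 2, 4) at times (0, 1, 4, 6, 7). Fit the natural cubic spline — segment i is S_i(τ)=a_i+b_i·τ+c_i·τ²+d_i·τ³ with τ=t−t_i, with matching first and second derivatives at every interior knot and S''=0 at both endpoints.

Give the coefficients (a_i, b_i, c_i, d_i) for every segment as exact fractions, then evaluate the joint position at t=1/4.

  seg 0: a=-1 b=-1498/591 c=0 d=316/591
  seg 1: a=-3 b=-550/591 c=316/197 d=-502/1773
  seg 2: a=1 b=620/591 c=-186/197 d=1583/4728
  seg 3: a=2 b=1525/1182 c=839/788 d=-839/2364
S(1/4) = -5123/3152

Δ: Δ0=-2, Δ1=4/3, Δ2=1/2, Δ3=2
row 1: diag=8, rhs=20; c'=3/8, d'=5/2
row 2: denom=10−3·3/8=71/8; d'=(-5−3·5/2)/(71/8)=-100/71
row 3: denom=6−2·16/71=394/71; d'=(9−2·-100/71)/(394/71)=839/394
back: M3=839/394
back: M2=-100/71−16/71·839/394=-372/197
back: M1=5/2−3/8·-372/197=632/197
M: M0=0, M1=632/197, M2=-372/197, M3=839/394, M4=0
seg 0: a=-1, c=M0/2=0, d=(M1−M0)/(6·1)=316/591, b=Δ0−h0·(2M0+M1)/6=-1498/591
seg 1: a=-3, c=M1/2=316/197, d=(M2−M1)/(6·3)=-502/1773, b=Δ1−h1·(2M1+M2)/6=-550/591
seg 2: a=1, c=M2/2=-186/197, d=(M3−M2)/(6·2)=1583/4728, b=Δ2−h2·(2M2+M3)/6=620/591
seg 3: a=2, c=M3/2=839/788, d=(M4−M3)/(6·1)=-839/2364, b=Δ3−h3·(2M3+M4)/6=1525/1182
t_q=1/4 → seg 0, τ=1/4; S=-1+-1498/591·τ+0·τ²+316/591·τ³=-5123/3152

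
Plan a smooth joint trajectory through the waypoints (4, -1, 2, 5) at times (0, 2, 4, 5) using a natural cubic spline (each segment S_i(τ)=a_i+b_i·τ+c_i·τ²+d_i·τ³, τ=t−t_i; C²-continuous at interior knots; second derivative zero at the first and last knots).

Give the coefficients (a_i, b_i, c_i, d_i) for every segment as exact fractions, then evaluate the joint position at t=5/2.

Δ: Δ0=-5/2, Δ1=3/2, Δ2=3
row 1: diag=8, rhs=24; c'=1/4, d'=3
row 2: denom=6−2·1/4=11/2; d'=(9−2·3)/(11/2)=6/11
back: M2=6/11
back: M1=3−1/4·6/11=63/22
M: M0=0, M1=63/22, M2=6/11, M3=0
seg 0: a=4, c=M0/2=0, d=(M1−M0)/(6·2)=21/88, b=Δ0−h0·(2M0+M1)/6=-38/11
seg 1: a=-1, c=M1/2=63/44, d=(M2−M1)/(6·2)=-17/88, b=Δ1−h1·(2M1+M2)/6=-13/22
seg 2: a=2, c=M2/2=3/11, d=(M3−M2)/(6·1)=-1/11, b=Δ2−h2·(2M2+M3)/6=31/11
t_q=5/2 → seg 1, τ=1/2; S=-1+-13/22·τ+63/44·τ²+-17/88·τ³=-677/704

  seg 0: a=4 b=-38/11 c=0 d=21/88
  seg 1: a=-1 b=-13/22 c=63/44 d=-17/88
  seg 2: a=2 b=31/11 c=3/11 d=-1/11
S(5/2) = -677/704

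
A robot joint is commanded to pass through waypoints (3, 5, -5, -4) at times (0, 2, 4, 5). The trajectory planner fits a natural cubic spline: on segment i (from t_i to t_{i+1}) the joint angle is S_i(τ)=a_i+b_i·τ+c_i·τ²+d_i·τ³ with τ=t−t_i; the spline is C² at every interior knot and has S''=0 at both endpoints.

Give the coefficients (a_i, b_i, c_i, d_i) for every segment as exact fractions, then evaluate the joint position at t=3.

Δ: Δ0=1, Δ1=-5, Δ2=1
row 1: diag=8, rhs=-36; c'=1/4, d'=-9/2
row 2: denom=6−2·1/4=11/2; d'=(36−2·-9/2)/(11/2)=90/11
back: M2=90/11
back: M1=-9/2−1/4·90/11=-72/11
M: M0=0, M1=-72/11, M2=90/11, M3=0
seg 0: a=3, c=M0/2=0, d=(M1−M0)/(6·2)=-6/11, b=Δ0−h0·(2M0+M1)/6=35/11
seg 1: a=5, c=M1/2=-36/11, d=(M2−M1)/(6·2)=27/22, b=Δ1−h1·(2M1+M2)/6=-37/11
seg 2: a=-5, c=M2/2=45/11, d=(M3−M2)/(6·1)=-15/11, b=Δ2−h2·(2M2+M3)/6=-19/11
t_q=3 → seg 1, τ=1; S=5+-37/11·τ+-36/11·τ²+27/22·τ³=-9/22

  seg 0: a=3 b=35/11 c=0 d=-6/11
  seg 1: a=5 b=-37/11 c=-36/11 d=27/22
  seg 2: a=-5 b=-19/11 c=45/11 d=-15/11
S(3) = -9/22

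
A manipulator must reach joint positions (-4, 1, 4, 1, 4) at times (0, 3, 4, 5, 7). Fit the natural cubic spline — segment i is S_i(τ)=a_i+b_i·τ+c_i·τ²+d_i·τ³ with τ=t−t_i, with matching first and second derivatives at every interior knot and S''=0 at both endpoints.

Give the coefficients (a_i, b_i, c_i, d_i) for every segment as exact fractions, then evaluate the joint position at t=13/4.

Δ: Δ0=5/3, Δ1=3, Δ2=-3, Δ3=3/2
row 1: diag=8, rhs=8; c'=1/8, d'=1
row 2: denom=4−1·1/8=31/8; d'=(-36−1·1)/(31/8)=-296/31
row 3: denom=6−1·8/31=178/31; d'=(27−1·-296/31)/(178/31)=1133/178
back: M3=1133/178
back: M2=-296/31−8/31·1133/178=-996/89
back: M1=1−1/8·-996/89=427/178
M: M0=0, M1=427/178, M2=-996/89, M3=1133/178, M4=0
seg 0: a=-4, c=M0/2=0, d=(M1−M0)/(6·3)=427/3204, b=Δ0−h0·(2M0+M1)/6=499/1068
seg 1: a=1, c=M1/2=427/356, d=(M2−M1)/(6·1)=-2419/1068, b=Δ1−h1·(2M1+M2)/6=2171/534
seg 2: a=4, c=M2/2=-498/89, d=(M3−M2)/(6·1)=3125/1068, b=Δ2−h2·(2M2+M3)/6=-353/1068
seg 3: a=1, c=M3/2=1133/356, d=(M4−M3)/(6·2)=-1133/2136, b=Δ3−h3·(2M3+M4)/6=-1465/534
t_q=13/4 → seg 1, τ=1/4; S=1+2171/534·τ+427/356·τ²+-2419/1068·τ³=46843/22784

  seg 0: a=-4 b=499/1068 c=0 d=427/3204
  seg 1: a=1 b=2171/534 c=427/356 d=-2419/1068
  seg 2: a=4 b=-353/1068 c=-498/89 d=3125/1068
  seg 3: a=1 b=-1465/534 c=1133/356 d=-1133/2136
S(13/4) = 46843/22784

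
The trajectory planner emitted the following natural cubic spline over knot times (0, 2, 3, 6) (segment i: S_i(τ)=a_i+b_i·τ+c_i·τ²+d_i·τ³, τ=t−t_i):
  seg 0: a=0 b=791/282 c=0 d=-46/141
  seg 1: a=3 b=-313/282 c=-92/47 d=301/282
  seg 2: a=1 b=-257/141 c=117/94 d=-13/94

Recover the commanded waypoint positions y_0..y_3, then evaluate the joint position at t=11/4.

y_0 = S_0(0) = a_0 = 0
y_1 = S_1(0) = a_1 = 3
y_2 = S_2(0) = a_2 = 1
y_3 = S_2(3) = 3
t_q=11/4 is in segment 1 (τ=3/4); S_1(τ)=9125/6016

y_0=0 y_1=3 y_2=1 y_3=3
S(11/4) = 9125/6016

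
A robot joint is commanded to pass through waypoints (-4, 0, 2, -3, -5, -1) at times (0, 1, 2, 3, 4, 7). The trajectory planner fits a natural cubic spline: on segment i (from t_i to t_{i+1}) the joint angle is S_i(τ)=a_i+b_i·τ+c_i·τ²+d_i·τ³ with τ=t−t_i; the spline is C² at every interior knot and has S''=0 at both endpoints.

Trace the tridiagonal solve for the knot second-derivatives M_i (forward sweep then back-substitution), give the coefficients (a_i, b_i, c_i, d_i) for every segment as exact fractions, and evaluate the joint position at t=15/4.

  seg 0: a=-4 b=5179/1299 c=0 d=17/1299
  seg 1: a=0 b=5230/1299 c=17/433 d=-2683/1299
  seg 2: a=2 b=-2717/1299 c=-2666/433 d=4220/1299
  seg 3: a=-3 b=-6053/1299 c=1554/433 d=-1207/1299
  seg 4: a=-5 b=-350/1299 c=347/433 d=-347/3897
S(15/4) = -134903/27712

Δ: Δ0=4, Δ1=2, Δ2=-5, Δ3=-2, Δ4=4/3
row 1: diag=4, rhs=-12; c'=1/4, d'=-3
row 2: denom=4−1·1/4=15/4; d'=(-42−1·-3)/(15/4)=-52/5
row 3: denom=4−1·4/15=56/15; d'=(18−1·-52/5)/(56/15)=213/28
row 4: denom=8−1·15/56=433/56; d'=(20−1·213/28)/(433/56)=694/433
back: M4=694/433
back: M3=213/28−15/56·694/433=3108/433
back: M2=-52/5−4/15·3108/433=-5332/433
back: M1=-3−1/4·-5332/433=34/433
M: M0=0, M1=34/433, M2=-5332/433, M3=3108/433, M4=694/433, M5=0
seg 0: a=-4, c=M0/2=0, d=(M1−M0)/(6·1)=17/1299, b=Δ0−h0·(2M0+M1)/6=5179/1299
seg 1: a=0, c=M1/2=17/433, d=(M2−M1)/(6·1)=-2683/1299, b=Δ1−h1·(2M1+M2)/6=5230/1299
seg 2: a=2, c=M2/2=-2666/433, d=(M3−M2)/(6·1)=4220/1299, b=Δ2−h2·(2M2+M3)/6=-2717/1299
seg 3: a=-3, c=M3/2=1554/433, d=(M4−M3)/(6·1)=-1207/1299, b=Δ3−h3·(2M3+M4)/6=-6053/1299
seg 4: a=-5, c=M4/2=347/433, d=(M5−M4)/(6·3)=-347/3897, b=Δ4−h4·(2M4+M5)/6=-350/1299
t_q=15/4 → seg 3, τ=3/4; S=-3+-6053/1299·τ+1554/433·τ²+-1207/1299·τ³=-134903/27712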